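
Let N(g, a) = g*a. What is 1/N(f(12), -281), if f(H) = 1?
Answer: -1/281 ≈ -0.0035587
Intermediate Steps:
N(g, a) = a*g
1/N(f(12), -281) = 1/(-281*1) = 1/(-281) = -1/281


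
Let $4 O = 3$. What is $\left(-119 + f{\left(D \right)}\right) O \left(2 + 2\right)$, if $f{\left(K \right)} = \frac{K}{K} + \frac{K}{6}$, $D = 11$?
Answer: $- \frac{697}{2} \approx -348.5$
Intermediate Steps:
$O = \frac{3}{4}$ ($O = \frac{1}{4} \cdot 3 = \frac{3}{4} \approx 0.75$)
$f{\left(K \right)} = 1 + \frac{K}{6}$ ($f{\left(K \right)} = 1 + K \frac{1}{6} = 1 + \frac{K}{6}$)
$\left(-119 + f{\left(D \right)}\right) O \left(2 + 2\right) = \left(-119 + \left(1 + \frac{1}{6} \cdot 11\right)\right) \frac{3 \left(2 + 2\right)}{4} = \left(-119 + \left(1 + \frac{11}{6}\right)\right) \frac{3}{4} \cdot 4 = \left(-119 + \frac{17}{6}\right) 3 = \left(- \frac{697}{6}\right) 3 = - \frac{697}{2}$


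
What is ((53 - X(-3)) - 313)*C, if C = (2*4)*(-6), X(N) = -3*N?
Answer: 12912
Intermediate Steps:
C = -48 (C = 8*(-6) = -48)
((53 - X(-3)) - 313)*C = ((53 - (-3)*(-3)) - 313)*(-48) = ((53 - 1*9) - 313)*(-48) = ((53 - 9) - 313)*(-48) = (44 - 313)*(-48) = -269*(-48) = 12912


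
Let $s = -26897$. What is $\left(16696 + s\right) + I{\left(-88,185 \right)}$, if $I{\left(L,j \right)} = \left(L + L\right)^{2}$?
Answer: $20775$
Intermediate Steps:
$I{\left(L,j \right)} = 4 L^{2}$ ($I{\left(L,j \right)} = \left(2 L\right)^{2} = 4 L^{2}$)
$\left(16696 + s\right) + I{\left(-88,185 \right)} = \left(16696 - 26897\right) + 4 \left(-88\right)^{2} = -10201 + 4 \cdot 7744 = -10201 + 30976 = 20775$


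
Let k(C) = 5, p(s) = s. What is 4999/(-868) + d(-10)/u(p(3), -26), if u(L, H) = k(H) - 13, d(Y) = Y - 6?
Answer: -3263/868 ≈ -3.7592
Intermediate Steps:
d(Y) = -6 + Y
u(L, H) = -8 (u(L, H) = 5 - 13 = -8)
4999/(-868) + d(-10)/u(p(3), -26) = 4999/(-868) + (-6 - 10)/(-8) = 4999*(-1/868) - 16*(-⅛) = -4999/868 + 2 = -3263/868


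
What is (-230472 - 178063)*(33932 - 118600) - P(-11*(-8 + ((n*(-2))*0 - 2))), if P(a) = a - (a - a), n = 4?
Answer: 34589841270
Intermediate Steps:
P(a) = a (P(a) = a - 1*0 = a + 0 = a)
(-230472 - 178063)*(33932 - 118600) - P(-11*(-8 + ((n*(-2))*0 - 2))) = (-230472 - 178063)*(33932 - 118600) - (-11)*(-8 + ((4*(-2))*0 - 2)) = -408535*(-84668) - (-11)*(-8 + (-8*0 - 2)) = 34589841380 - (-11)*(-8 + (0 - 2)) = 34589841380 - (-11)*(-8 - 2) = 34589841380 - (-11)*(-10) = 34589841380 - 1*110 = 34589841380 - 110 = 34589841270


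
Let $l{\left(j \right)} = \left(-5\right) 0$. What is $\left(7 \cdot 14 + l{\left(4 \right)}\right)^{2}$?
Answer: $9604$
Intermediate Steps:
$l{\left(j \right)} = 0$
$\left(7 \cdot 14 + l{\left(4 \right)}\right)^{2} = \left(7 \cdot 14 + 0\right)^{2} = \left(98 + 0\right)^{2} = 98^{2} = 9604$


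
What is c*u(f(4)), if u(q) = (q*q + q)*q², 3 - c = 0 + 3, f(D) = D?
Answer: 0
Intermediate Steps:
c = 0 (c = 3 - (0 + 3) = 3 - 1*3 = 3 - 3 = 0)
u(q) = q²*(q + q²) (u(q) = (q² + q)*q² = (q + q²)*q² = q²*(q + q²))
c*u(f(4)) = 0*(4³*(1 + 4)) = 0*(64*5) = 0*320 = 0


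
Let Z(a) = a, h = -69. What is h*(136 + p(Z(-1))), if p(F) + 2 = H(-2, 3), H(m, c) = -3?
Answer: -9039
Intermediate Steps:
p(F) = -5 (p(F) = -2 - 3 = -5)
h*(136 + p(Z(-1))) = -69*(136 - 5) = -69*131 = -9039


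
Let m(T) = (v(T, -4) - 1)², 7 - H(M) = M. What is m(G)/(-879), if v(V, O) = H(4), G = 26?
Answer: -4/879 ≈ -0.0045506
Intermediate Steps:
H(M) = 7 - M
v(V, O) = 3 (v(V, O) = 7 - 1*4 = 7 - 4 = 3)
m(T) = 4 (m(T) = (3 - 1)² = 2² = 4)
m(G)/(-879) = 4/(-879) = 4*(-1/879) = -4/879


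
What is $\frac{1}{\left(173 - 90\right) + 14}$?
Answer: $\frac{1}{97} \approx 0.010309$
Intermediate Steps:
$\frac{1}{\left(173 - 90\right) + 14} = \frac{1}{83 + 14} = \frac{1}{97}$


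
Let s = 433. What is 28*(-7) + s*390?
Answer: 168674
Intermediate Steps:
28*(-7) + s*390 = 28*(-7) + 433*390 = -196 + 168870 = 168674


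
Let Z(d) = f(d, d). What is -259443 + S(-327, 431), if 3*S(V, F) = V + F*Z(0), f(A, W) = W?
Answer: -259552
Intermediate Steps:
Z(d) = d
S(V, F) = V/3 (S(V, F) = (V + F*0)/3 = (V + 0)/3 = V/3)
-259443 + S(-327, 431) = -259443 + (⅓)*(-327) = -259443 - 109 = -259552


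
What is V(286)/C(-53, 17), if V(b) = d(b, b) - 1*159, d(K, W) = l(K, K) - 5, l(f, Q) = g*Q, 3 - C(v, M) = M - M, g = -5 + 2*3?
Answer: 122/3 ≈ 40.667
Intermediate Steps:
g = 1 (g = -5 + 6 = 1)
C(v, M) = 3 (C(v, M) = 3 - (M - M) = 3 - 1*0 = 3 + 0 = 3)
l(f, Q) = Q (l(f, Q) = 1*Q = Q)
d(K, W) = -5 + K (d(K, W) = K - 5 = -5 + K)
V(b) = -164 + b (V(b) = (-5 + b) - 1*159 = (-5 + b) - 159 = -164 + b)
V(286)/C(-53, 17) = (-164 + 286)/3 = 122*(⅓) = 122/3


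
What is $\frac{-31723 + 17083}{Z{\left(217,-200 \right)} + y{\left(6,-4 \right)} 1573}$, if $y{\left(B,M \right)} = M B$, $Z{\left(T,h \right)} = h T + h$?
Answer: $\frac{1830}{10169} \approx 0.17996$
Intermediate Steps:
$Z{\left(T,h \right)} = h + T h$ ($Z{\left(T,h \right)} = T h + h = h + T h$)
$y{\left(B,M \right)} = B M$
$\frac{-31723 + 17083}{Z{\left(217,-200 \right)} + y{\left(6,-4 \right)} 1573} = \frac{-31723 + 17083}{- 200 \left(1 + 217\right) + 6 \left(-4\right) 1573} = - \frac{14640}{\left(-200\right) 218 - 37752} = - \frac{14640}{-43600 - 37752} = - \frac{14640}{-81352} = \left(-14640\right) \left(- \frac{1}{81352}\right) = \frac{1830}{10169}$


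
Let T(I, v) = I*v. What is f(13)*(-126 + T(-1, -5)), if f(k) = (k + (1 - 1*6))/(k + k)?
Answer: -484/13 ≈ -37.231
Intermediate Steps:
f(k) = (-5 + k)/(2*k) (f(k) = (k + (1 - 6))/((2*k)) = (k - 5)*(1/(2*k)) = (-5 + k)*(1/(2*k)) = (-5 + k)/(2*k))
f(13)*(-126 + T(-1, -5)) = ((½)*(-5 + 13)/13)*(-126 - 1*(-5)) = ((½)*(1/13)*8)*(-126 + 5) = (4/13)*(-121) = -484/13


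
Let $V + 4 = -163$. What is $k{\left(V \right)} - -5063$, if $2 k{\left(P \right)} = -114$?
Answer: $5006$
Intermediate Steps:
$V = -167$ ($V = -4 - 163 = -167$)
$k{\left(P \right)} = -57$ ($k{\left(P \right)} = \frac{1}{2} \left(-114\right) = -57$)
$k{\left(V \right)} - -5063 = -57 - -5063 = -57 + 5063 = 5006$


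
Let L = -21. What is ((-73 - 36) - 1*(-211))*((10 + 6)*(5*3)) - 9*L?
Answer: 24669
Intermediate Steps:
((-73 - 36) - 1*(-211))*((10 + 6)*(5*3)) - 9*L = ((-73 - 36) - 1*(-211))*((10 + 6)*(5*3)) - 9*(-21) = (-109 + 211)*(16*15) + 189 = 102*240 + 189 = 24480 + 189 = 24669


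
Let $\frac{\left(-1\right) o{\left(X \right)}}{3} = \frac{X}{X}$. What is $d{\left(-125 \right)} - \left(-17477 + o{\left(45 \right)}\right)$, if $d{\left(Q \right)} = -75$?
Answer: $17405$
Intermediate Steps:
$o{\left(X \right)} = -3$ ($o{\left(X \right)} = - 3 \frac{X}{X} = \left(-3\right) 1 = -3$)
$d{\left(-125 \right)} - \left(-17477 + o{\left(45 \right)}\right) = -75 - \left(-17477 - 3\right) = -75 - -17480 = -75 + 17480 = 17405$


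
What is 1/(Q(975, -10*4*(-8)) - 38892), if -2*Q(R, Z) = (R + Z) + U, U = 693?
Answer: -1/39886 ≈ -2.5071e-5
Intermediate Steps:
Q(R, Z) = -693/2 - R/2 - Z/2 (Q(R, Z) = -((R + Z) + 693)/2 = -(693 + R + Z)/2 = -693/2 - R/2 - Z/2)
1/(Q(975, -10*4*(-8)) - 38892) = 1/((-693/2 - ½*975 - (-10*4)*(-8)/2) - 38892) = 1/((-693/2 - 975/2 - (-20)*(-8)) - 38892) = 1/((-693/2 - 975/2 - ½*320) - 38892) = 1/((-693/2 - 975/2 - 160) - 38892) = 1/(-994 - 38892) = 1/(-39886) = -1/39886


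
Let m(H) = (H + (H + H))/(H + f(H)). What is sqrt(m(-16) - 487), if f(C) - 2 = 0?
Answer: I*sqrt(23695)/7 ≈ 21.99*I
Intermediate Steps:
f(C) = 2 (f(C) = 2 + 0 = 2)
m(H) = 3*H/(2 + H) (m(H) = (H + (H + H))/(H + 2) = (H + 2*H)/(2 + H) = (3*H)/(2 + H) = 3*H/(2 + H))
sqrt(m(-16) - 487) = sqrt(3*(-16)/(2 - 16) - 487) = sqrt(3*(-16)/(-14) - 487) = sqrt(3*(-16)*(-1/14) - 487) = sqrt(24/7 - 487) = sqrt(-3385/7) = I*sqrt(23695)/7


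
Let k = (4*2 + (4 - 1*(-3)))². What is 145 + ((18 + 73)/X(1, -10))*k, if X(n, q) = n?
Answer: 20620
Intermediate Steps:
k = 225 (k = (8 + (4 + 3))² = (8 + 7)² = 15² = 225)
145 + ((18 + 73)/X(1, -10))*k = 145 + ((18 + 73)/1)*225 = 145 + (91*1)*225 = 145 + 91*225 = 145 + 20475 = 20620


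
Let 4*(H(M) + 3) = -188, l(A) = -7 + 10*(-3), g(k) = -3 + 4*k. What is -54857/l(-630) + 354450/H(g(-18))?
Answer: -207436/37 ≈ -5606.4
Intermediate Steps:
l(A) = -37 (l(A) = -7 - 30 = -37)
H(M) = -50 (H(M) = -3 + (1/4)*(-188) = -3 - 47 = -50)
-54857/l(-630) + 354450/H(g(-18)) = -54857/(-37) + 354450/(-50) = -54857*(-1/37) + 354450*(-1/50) = 54857/37 - 7089 = -207436/37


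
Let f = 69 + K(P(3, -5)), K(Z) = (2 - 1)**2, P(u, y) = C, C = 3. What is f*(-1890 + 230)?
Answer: -116200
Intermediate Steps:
P(u, y) = 3
K(Z) = 1 (K(Z) = 1**2 = 1)
f = 70 (f = 69 + 1 = 70)
f*(-1890 + 230) = 70*(-1890 + 230) = 70*(-1660) = -116200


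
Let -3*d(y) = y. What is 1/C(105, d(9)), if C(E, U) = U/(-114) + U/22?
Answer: -209/23 ≈ -9.0870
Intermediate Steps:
d(y) = -y/3
C(E, U) = 23*U/627 (C(E, U) = U*(-1/114) + U*(1/22) = -U/114 + U/22 = 23*U/627)
1/C(105, d(9)) = 1/(23*(-⅓*9)/627) = 1/((23/627)*(-3)) = 1/(-23/209) = -209/23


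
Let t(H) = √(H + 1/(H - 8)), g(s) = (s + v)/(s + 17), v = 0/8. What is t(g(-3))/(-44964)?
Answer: -I*√871010/72392040 ≈ -1.2892e-5*I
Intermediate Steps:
v = 0 (v = 0*(⅛) = 0)
g(s) = s/(17 + s) (g(s) = (s + 0)/(s + 17) = s/(17 + s))
t(H) = √(H + 1/(-8 + H))
t(g(-3))/(-44964) = √((1 + (-3/(17 - 3))*(-8 - 3/(17 - 3)))/(-8 - 3/(17 - 3)))/(-44964) = √((1 + (-3/14)*(-8 - 3/14))/(-8 - 3/14))*(-1/44964) = √((1 + (-3*1/14)*(-8 - 3*1/14))/(-8 - 3*1/14))*(-1/44964) = √((1 - 3*(-8 - 3/14)/14)/(-8 - 3/14))*(-1/44964) = √((1 - 3/14*(-115/14))/(-115/14))*(-1/44964) = √(-14*(1 + 345/196)/115)*(-1/44964) = √(-14/115*541/196)*(-1/44964) = √(-541/1610)*(-1/44964) = (I*√871010/1610)*(-1/44964) = -I*√871010/72392040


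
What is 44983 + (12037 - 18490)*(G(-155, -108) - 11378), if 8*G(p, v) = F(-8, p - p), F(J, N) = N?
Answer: 73467217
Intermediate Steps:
G(p, v) = 0 (G(p, v) = (p - p)/8 = (⅛)*0 = 0)
44983 + (12037 - 18490)*(G(-155, -108) - 11378) = 44983 + (12037 - 18490)*(0 - 11378) = 44983 - 6453*(-11378) = 44983 + 73422234 = 73467217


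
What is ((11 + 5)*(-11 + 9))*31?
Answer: -992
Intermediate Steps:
((11 + 5)*(-11 + 9))*31 = (16*(-2))*31 = -32*31 = -992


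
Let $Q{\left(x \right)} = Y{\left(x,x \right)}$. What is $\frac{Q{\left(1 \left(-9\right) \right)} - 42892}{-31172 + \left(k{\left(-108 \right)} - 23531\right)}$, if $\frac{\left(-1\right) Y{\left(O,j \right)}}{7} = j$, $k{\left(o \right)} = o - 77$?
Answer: $\frac{42829}{54888} \approx 0.7803$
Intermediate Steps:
$k{\left(o \right)} = -77 + o$
$Y{\left(O,j \right)} = - 7 j$
$Q{\left(x \right)} = - 7 x$
$\frac{Q{\left(1 \left(-9\right) \right)} - 42892}{-31172 + \left(k{\left(-108 \right)} - 23531\right)} = \frac{- 7 \cdot 1 \left(-9\right) - 42892}{-31172 - 23716} = \frac{\left(-7\right) \left(-9\right) - 42892}{-31172 - 23716} = \frac{63 - 42892}{-31172 - 23716} = - \frac{42829}{-54888} = \left(-42829\right) \left(- \frac{1}{54888}\right) = \frac{42829}{54888}$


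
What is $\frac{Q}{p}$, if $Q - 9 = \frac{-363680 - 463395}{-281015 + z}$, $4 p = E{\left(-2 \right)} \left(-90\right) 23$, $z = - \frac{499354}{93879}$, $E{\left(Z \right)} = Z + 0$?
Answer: $\frac{35009125864}{3033919251985} \approx 0.011539$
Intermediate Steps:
$E{\left(Z \right)} = Z$
$z = - \frac{499354}{93879}$ ($z = \left(-499354\right) \frac{1}{93879} = - \frac{499354}{93879} \approx -5.3191$)
$p = 1035$ ($p = \frac{\left(-2\right) \left(-90\right) 23}{4} = \frac{180 \cdot 23}{4} = \frac{1}{4} \cdot 4140 = 1035$)
$Q = \frac{315082132776}{26381906539}$ ($Q = 9 + \frac{-363680 - 463395}{-281015 - \frac{499354}{93879}} = 9 - \frac{827075}{- \frac{26381906539}{93879}} = 9 - - \frac{77644973925}{26381906539} = 9 + \frac{77644973925}{26381906539} = \frac{315082132776}{26381906539} \approx 11.943$)
$\frac{Q}{p} = \frac{315082132776}{26381906539 \cdot 1035} = \frac{315082132776}{26381906539} \cdot \frac{1}{1035} = \frac{35009125864}{3033919251985}$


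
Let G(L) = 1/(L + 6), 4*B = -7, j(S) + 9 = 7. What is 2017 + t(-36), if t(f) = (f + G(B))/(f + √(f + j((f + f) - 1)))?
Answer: 22881707/11339 + 304*I*√38/11339 ≈ 2018.0 + 0.16527*I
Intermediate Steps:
j(S) = -2 (j(S) = -9 + 7 = -2)
B = -7/4 (B = (¼)*(-7) = -7/4 ≈ -1.7500)
G(L) = 1/(6 + L)
t(f) = (4/17 + f)/(f + √(-2 + f)) (t(f) = (f + 1/(6 - 7/4))/(f + √(f - 2)) = (f + 1/(17/4))/(f + √(-2 + f)) = (f + 4/17)/(f + √(-2 + f)) = (4/17 + f)/(f + √(-2 + f)))
2017 + t(-36) = 2017 + (4/17 - 36)/(-36 + √(-2 - 36)) = 2017 - 608/17/(-36 + √(-38)) = 2017 - 608/17/(-36 + I*√38) = 2017 - 608/(17*(-36 + I*√38))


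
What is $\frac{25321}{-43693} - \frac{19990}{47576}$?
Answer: $- \frac{1039047483}{1039369084} \approx -0.99969$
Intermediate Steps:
$\frac{25321}{-43693} - \frac{19990}{47576} = 25321 \left(- \frac{1}{43693}\right) - \frac{9995}{23788} = - \frac{25321}{43693} - \frac{9995}{23788} = - \frac{1039047483}{1039369084}$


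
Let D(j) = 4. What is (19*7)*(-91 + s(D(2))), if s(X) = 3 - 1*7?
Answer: -12635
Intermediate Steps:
s(X) = -4 (s(X) = 3 - 7 = -4)
(19*7)*(-91 + s(D(2))) = (19*7)*(-91 - 4) = 133*(-95) = -12635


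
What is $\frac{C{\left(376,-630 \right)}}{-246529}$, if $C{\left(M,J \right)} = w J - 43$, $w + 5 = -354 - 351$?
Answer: $- \frac{447257}{246529} \approx -1.8142$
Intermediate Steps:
$w = -710$ ($w = -5 - 705 = -710$)
$C{\left(M,J \right)} = -43 - 710 J$ ($C{\left(M,J \right)} = - 710 J - 43 = -43 - 710 J$)
$\frac{C{\left(376,-630 \right)}}{-246529} = \frac{-43 - -447300}{-246529} = \left(-43 + 447300\right) \left(- \frac{1}{246529}\right) = 447257 \left(- \frac{1}{246529}\right) = - \frac{447257}{246529}$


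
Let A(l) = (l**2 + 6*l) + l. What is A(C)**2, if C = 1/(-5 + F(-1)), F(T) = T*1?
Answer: 1681/1296 ≈ 1.2971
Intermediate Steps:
F(T) = T
C = -1/6 (C = 1/(-5 - 1) = 1/(-6) = -1/6 ≈ -0.16667)
A(l) = l**2 + 7*l
A(C)**2 = (-(7 - 1/6)/6)**2 = (-1/6*41/6)**2 = (-41/36)**2 = 1681/1296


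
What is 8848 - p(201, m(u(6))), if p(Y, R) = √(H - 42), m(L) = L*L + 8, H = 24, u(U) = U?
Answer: 8848 - 3*I*√2 ≈ 8848.0 - 4.2426*I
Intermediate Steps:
m(L) = 8 + L² (m(L) = L² + 8 = 8 + L²)
p(Y, R) = 3*I*√2 (p(Y, R) = √(24 - 42) = √(-18) = 3*I*√2)
8848 - p(201, m(u(6))) = 8848 - 3*I*√2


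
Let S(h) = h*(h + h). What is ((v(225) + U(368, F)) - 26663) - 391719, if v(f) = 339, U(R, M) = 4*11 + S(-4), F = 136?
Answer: -417967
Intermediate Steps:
S(h) = 2*h**2 (S(h) = h*(2*h) = 2*h**2)
U(R, M) = 76 (U(R, M) = 4*11 + 2*(-4)**2 = 44 + 2*16 = 44 + 32 = 76)
((v(225) + U(368, F)) - 26663) - 391719 = ((339 + 76) - 26663) - 391719 = (415 - 26663) - 391719 = -26248 - 391719 = -417967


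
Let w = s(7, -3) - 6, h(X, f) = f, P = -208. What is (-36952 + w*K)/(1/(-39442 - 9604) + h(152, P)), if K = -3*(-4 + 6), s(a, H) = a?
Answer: 1812642068/10201569 ≈ 177.68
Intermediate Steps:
K = -6 (K = -3*2 = -6)
w = 1 (w = 7 - 6 = 1)
(-36952 + w*K)/(1/(-39442 - 9604) + h(152, P)) = (-36952 + 1*(-6))/(1/(-39442 - 9604) - 208) = (-36952 - 6)/(1/(-49046) - 208) = -36958/(-1/49046 - 208) = -36958/(-10201569/49046) = -36958*(-49046/10201569) = 1812642068/10201569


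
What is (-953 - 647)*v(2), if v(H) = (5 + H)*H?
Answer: -22400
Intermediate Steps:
v(H) = H*(5 + H)
(-953 - 647)*v(2) = (-953 - 647)*(2*(5 + 2)) = -3200*7 = -1600*14 = -22400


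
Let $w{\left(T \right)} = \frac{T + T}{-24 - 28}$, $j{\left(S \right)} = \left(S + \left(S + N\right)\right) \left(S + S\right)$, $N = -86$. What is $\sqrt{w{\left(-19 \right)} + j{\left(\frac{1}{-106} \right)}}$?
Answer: $\frac{\sqrt{4469530}}{1378} \approx 1.5342$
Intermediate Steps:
$j{\left(S \right)} = 2 S \left(-86 + 2 S\right)$ ($j{\left(S \right)} = \left(S + \left(S - 86\right)\right) \left(S + S\right) = \left(S + \left(-86 + S\right)\right) 2 S = \left(-86 + 2 S\right) 2 S = 2 S \left(-86 + 2 S\right)$)
$w{\left(T \right)} = - \frac{T}{26}$ ($w{\left(T \right)} = \frac{2 T}{-52} = 2 T \left(- \frac{1}{52}\right) = - \frac{T}{26}$)
$\sqrt{w{\left(-19 \right)} + j{\left(\frac{1}{-106} \right)}} = \sqrt{\left(- \frac{1}{26}\right) \left(-19\right) + \frac{4 \left(-43 + \frac{1}{-106}\right)}{-106}} = \sqrt{\frac{19}{26} + 4 \left(- \frac{1}{106}\right) \left(-43 - \frac{1}{106}\right)} = \sqrt{\frac{19}{26} + 4 \left(- \frac{1}{106}\right) \left(- \frac{4559}{106}\right)} = \sqrt{\frac{19}{26} + \frac{4559}{2809}} = \sqrt{\frac{171905}{73034}} = \frac{\sqrt{4469530}}{1378}$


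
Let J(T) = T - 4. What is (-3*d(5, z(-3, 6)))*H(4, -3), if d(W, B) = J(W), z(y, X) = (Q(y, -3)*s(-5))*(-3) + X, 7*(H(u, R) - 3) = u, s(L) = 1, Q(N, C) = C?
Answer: -75/7 ≈ -10.714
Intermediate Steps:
H(u, R) = 3 + u/7
J(T) = -4 + T
z(y, X) = 9 + X (z(y, X) = -3*1*(-3) + X = -3*(-3) + X = 9 + X)
d(W, B) = -4 + W
(-3*d(5, z(-3, 6)))*H(4, -3) = (-3*(-4 + 5))*(3 + (⅐)*4) = (-3*1)*(3 + 4/7) = -3*25/7 = -75/7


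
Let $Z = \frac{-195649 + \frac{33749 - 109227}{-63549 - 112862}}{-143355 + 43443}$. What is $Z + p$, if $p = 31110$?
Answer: $\frac{548366178693781}{17625575832} \approx 31112.0$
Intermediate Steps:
$Z = \frac{34514560261}{17625575832}$ ($Z = \frac{-195649 - \frac{75478}{-176411}}{-99912} = \left(-195649 - - \frac{75478}{176411}\right) \left(- \frac{1}{99912}\right) = \left(-195649 + \frac{75478}{176411}\right) \left(- \frac{1}{99912}\right) = \left(- \frac{34514560261}{176411}\right) \left(- \frac{1}{99912}\right) = \frac{34514560261}{17625575832} \approx 1.9582$)
$Z + p = \frac{34514560261}{17625575832} + 31110 = \frac{548366178693781}{17625575832}$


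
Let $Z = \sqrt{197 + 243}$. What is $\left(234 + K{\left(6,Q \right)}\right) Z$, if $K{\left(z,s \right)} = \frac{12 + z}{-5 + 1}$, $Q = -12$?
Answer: $459 \sqrt{110} \approx 4814.0$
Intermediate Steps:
$Z = 2 \sqrt{110}$ ($Z = \sqrt{440} = 2 \sqrt{110} \approx 20.976$)
$K{\left(z,s \right)} = -3 - \frac{z}{4}$ ($K{\left(z,s \right)} = \frac{12 + z}{-4} = \left(12 + z\right) \left(- \frac{1}{4}\right) = -3 - \frac{z}{4}$)
$\left(234 + K{\left(6,Q \right)}\right) Z = \left(234 - \frac{9}{2}\right) 2 \sqrt{110} = \frac{459 \cdot 2 \sqrt{110}}{2} = 459 \sqrt{110}$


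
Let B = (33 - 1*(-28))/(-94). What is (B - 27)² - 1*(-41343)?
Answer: 372061549/8836 ≈ 42107.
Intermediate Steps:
B = -61/94 (B = (33 + 28)*(-1/94) = 61*(-1/94) = -61/94 ≈ -0.64894)
(B - 27)² - 1*(-41343) = (-61/94 - 27)² - 1*(-41343) = (-2599/94)² + 41343 = 6754801/8836 + 41343 = 372061549/8836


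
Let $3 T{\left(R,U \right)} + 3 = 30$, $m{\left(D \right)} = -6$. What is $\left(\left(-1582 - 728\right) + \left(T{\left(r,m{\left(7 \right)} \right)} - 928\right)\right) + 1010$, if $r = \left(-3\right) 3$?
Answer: $-2219$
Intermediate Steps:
$r = -9$
$T{\left(R,U \right)} = 9$ ($T{\left(R,U \right)} = -1 + \frac{1}{3} \cdot 30 = -1 + 10 = 9$)
$\left(\left(-1582 - 728\right) + \left(T{\left(r,m{\left(7 \right)} \right)} - 928\right)\right) + 1010 = \left(\left(-1582 - 728\right) + \left(9 - 928\right)\right) + 1010 = \left(\left(-1582 - 728\right) - 919\right) + 1010 = \left(-2310 - 919\right) + 1010 = -3229 + 1010 = -2219$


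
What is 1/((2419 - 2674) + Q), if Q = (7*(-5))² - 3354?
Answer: -1/2384 ≈ -0.00041946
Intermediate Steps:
Q = -2129 (Q = (-35)² - 3354 = 1225 - 3354 = -2129)
1/((2419 - 2674) + Q) = 1/((2419 - 2674) - 2129) = 1/(-255 - 2129) = 1/(-2384) = -1/2384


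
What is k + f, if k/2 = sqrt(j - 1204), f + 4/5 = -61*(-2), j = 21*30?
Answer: 606/5 + 2*I*sqrt(574) ≈ 121.2 + 47.917*I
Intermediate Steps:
j = 630
f = 606/5 (f = -4/5 - 61*(-2) = -4/5 + 122 = 606/5 ≈ 121.20)
k = 2*I*sqrt(574) (k = 2*sqrt(630 - 1204) = 2*sqrt(-574) = 2*(I*sqrt(574)) = 2*I*sqrt(574) ≈ 47.917*I)
k + f = 2*I*sqrt(574) + 606/5 = 606/5 + 2*I*sqrt(574)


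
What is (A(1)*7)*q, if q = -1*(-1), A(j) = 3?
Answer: 21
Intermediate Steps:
q = 1
(A(1)*7)*q = (3*7)*1 = 21*1 = 21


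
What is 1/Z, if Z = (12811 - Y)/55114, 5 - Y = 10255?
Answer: 55114/23061 ≈ 2.3899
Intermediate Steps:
Y = -10250 (Y = 5 - 1*10255 = 5 - 10255 = -10250)
Z = 23061/55114 (Z = (12811 - 1*(-10250))/55114 = (12811 + 10250)*(1/55114) = 23061*(1/55114) = 23061/55114 ≈ 0.41842)
1/Z = 1/(23061/55114) = 55114/23061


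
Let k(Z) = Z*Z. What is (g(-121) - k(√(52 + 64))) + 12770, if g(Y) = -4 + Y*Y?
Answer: 27291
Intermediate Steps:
g(Y) = -4 + Y²
k(Z) = Z²
(g(-121) - k(√(52 + 64))) + 12770 = ((-4 + (-121)²) - (√(52 + 64))²) + 12770 = ((-4 + 14641) - (√116)²) + 12770 = (14637 - (2*√29)²) + 12770 = (14637 - 1*116) + 12770 = (14637 - 116) + 12770 = 14521 + 12770 = 27291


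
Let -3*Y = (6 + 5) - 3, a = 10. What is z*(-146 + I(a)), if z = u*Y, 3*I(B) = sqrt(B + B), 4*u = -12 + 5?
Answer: -2044/3 + 28*sqrt(5)/9 ≈ -674.38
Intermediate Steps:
u = -7/4 (u = (-12 + 5)/4 = (1/4)*(-7) = -7/4 ≈ -1.7500)
Y = -8/3 (Y = -((6 + 5) - 3)/3 = -(11 - 3)/3 = -1/3*8 = -8/3 ≈ -2.6667)
I(B) = sqrt(2)*sqrt(B)/3 (I(B) = sqrt(B + B)/3 = sqrt(2*B)/3 = (sqrt(2)*sqrt(B))/3 = sqrt(2)*sqrt(B)/3)
z = 14/3 (z = -7/4*(-8/3) = 14/3 ≈ 4.6667)
z*(-146 + I(a)) = 14*(-146 + sqrt(2)*sqrt(10)/3)/3 = 14*(-146 + 2*sqrt(5)/3)/3 = -2044/3 + 28*sqrt(5)/9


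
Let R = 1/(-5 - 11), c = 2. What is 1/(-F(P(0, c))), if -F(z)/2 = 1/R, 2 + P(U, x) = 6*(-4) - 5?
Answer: -1/32 ≈ -0.031250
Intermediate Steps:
R = -1/16 (R = 1/(-16) = -1/16 ≈ -0.062500)
P(U, x) = -31 (P(U, x) = -2 + (6*(-4) - 5) = -2 + (-24 - 5) = -2 - 29 = -31)
F(z) = 32 (F(z) = -2/(-1/16) = -2*(-16) = 32)
1/(-F(P(0, c))) = 1/(-1*32) = 1/(-32) = -1/32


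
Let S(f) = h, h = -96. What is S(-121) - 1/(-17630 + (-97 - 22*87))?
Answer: -1885535/19641 ≈ -96.000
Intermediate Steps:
S(f) = -96
S(-121) - 1/(-17630 + (-97 - 22*87)) = -96 - 1/(-17630 + (-97 - 22*87)) = -96 - 1/(-17630 + (-97 - 1914)) = -96 - 1/(-17630 - 2011) = -96 - 1/(-19641) = -96 - 1*(-1/19641) = -96 + 1/19641 = -1885535/19641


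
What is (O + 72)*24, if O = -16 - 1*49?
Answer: 168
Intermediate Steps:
O = -65 (O = -16 - 49 = -65)
(O + 72)*24 = (-65 + 72)*24 = 7*24 = 168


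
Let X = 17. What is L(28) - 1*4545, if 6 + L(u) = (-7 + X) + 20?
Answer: -4521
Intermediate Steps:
L(u) = 24 (L(u) = -6 + ((-7 + 17) + 20) = -6 + (10 + 20) = -6 + 30 = 24)
L(28) - 1*4545 = 24 - 1*4545 = 24 - 4545 = -4521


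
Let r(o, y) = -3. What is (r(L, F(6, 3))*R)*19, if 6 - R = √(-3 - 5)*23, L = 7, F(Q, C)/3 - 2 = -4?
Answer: -342 + 2622*I*√2 ≈ -342.0 + 3708.1*I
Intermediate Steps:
F(Q, C) = -6 (F(Q, C) = 6 + 3*(-4) = 6 - 12 = -6)
R = 6 - 46*I*√2 (R = 6 - √(-3 - 5)*23 = 6 - √(-8)*23 = 6 - 2*I*√2*23 = 6 - 46*I*√2 ≈ 6.0 - 65.054*I)
(r(L, F(6, 3))*R)*19 = -3*(6 - 46*I*√2)*19 = (-18 + 138*I*√2)*19 = -342 + 2622*I*√2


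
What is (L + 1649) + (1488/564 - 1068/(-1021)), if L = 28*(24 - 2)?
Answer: 108867355/47987 ≈ 2268.7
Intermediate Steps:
L = 616 (L = 28*22 = 616)
(L + 1649) + (1488/564 - 1068/(-1021)) = (616 + 1649) + (1488/564 - 1068/(-1021)) = 2265 + (1488*(1/564) - 1068*(-1/1021)) = 2265 + (124/47 + 1068/1021) = 2265 + 176800/47987 = 108867355/47987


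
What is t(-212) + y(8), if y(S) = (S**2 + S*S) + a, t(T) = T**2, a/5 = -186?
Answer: 44142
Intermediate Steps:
a = -930 (a = 5*(-186) = -930)
y(S) = -930 + 2*S**2 (y(S) = (S**2 + S*S) - 930 = (S**2 + S**2) - 930 = 2*S**2 - 930 = -930 + 2*S**2)
t(-212) + y(8) = (-212)**2 + (-930 + 2*8**2) = 44944 + (-930 + 2*64) = 44944 + (-930 + 128) = 44944 - 802 = 44142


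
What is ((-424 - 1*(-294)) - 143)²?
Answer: 74529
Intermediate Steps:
((-424 - 1*(-294)) - 143)² = ((-424 + 294) - 143)² = (-130 - 143)² = (-273)² = 74529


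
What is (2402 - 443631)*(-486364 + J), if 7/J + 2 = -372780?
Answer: 79998234866380995/372782 ≈ 2.1460e+11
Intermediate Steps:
J = -7/372782 (J = 7/(-2 - 372780) = 7/(-372782) = 7*(-1/372782) = -7/372782 ≈ -1.8778e-5)
(2402 - 443631)*(-486364 + J) = (2402 - 443631)*(-486364 - 7/372782) = -441229*(-181307744655/372782) = 79998234866380995/372782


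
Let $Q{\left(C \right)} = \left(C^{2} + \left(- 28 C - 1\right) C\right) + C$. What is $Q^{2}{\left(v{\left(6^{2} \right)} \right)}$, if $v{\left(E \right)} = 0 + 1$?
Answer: $729$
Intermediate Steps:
$v{\left(E \right)} = 1$
$Q{\left(C \right)} = C + C^{2} + C \left(-1 - 28 C\right)$ ($Q{\left(C \right)} = \left(C^{2} + \left(-1 - 28 C\right) C\right) + C = \left(C^{2} + C \left(-1 - 28 C\right)\right) + C = C + C^{2} + C \left(-1 - 28 C\right)$)
$Q^{2}{\left(v{\left(6^{2} \right)} \right)} = \left(- 27 \cdot 1^{2}\right)^{2} = \left(\left(-27\right) 1\right)^{2} = \left(-27\right)^{2} = 729$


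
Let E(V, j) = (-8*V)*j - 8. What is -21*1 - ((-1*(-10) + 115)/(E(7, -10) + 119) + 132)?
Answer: -102788/671 ≈ -153.19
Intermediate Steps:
E(V, j) = -8 - 8*V*j (E(V, j) = -8*V*j - 8 = -8 - 8*V*j)
-21*1 - ((-1*(-10) + 115)/(E(7, -10) + 119) + 132) = -21*1 - ((-1*(-10) + 115)/((-8 - 8*7*(-10)) + 119) + 132) = -21 - ((10 + 115)/((-8 + 560) + 119) + 132) = -21 - (125/(552 + 119) + 132) = -21 - (125/671 + 132) = -21 - 1*88697/671 = -21 - 88697/671 = -102788/671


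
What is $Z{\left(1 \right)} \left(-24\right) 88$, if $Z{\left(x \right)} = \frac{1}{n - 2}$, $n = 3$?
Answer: $-2112$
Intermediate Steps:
$Z{\left(x \right)} = 1$ ($Z{\left(x \right)} = \frac{1}{3 - 2} = 1^{-1} = 1$)
$Z{\left(1 \right)} \left(-24\right) 88 = 1 \left(-24\right) 88 = \left(-24\right) 88 = -2112$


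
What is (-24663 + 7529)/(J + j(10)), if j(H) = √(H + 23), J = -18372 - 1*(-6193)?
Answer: 104337493/74164004 + 8567*√33/74164004 ≈ 1.4075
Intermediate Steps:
J = -12179 (J = -18372 + 6193 = -12179)
j(H) = √(23 + H)
(-24663 + 7529)/(J + j(10)) = (-24663 + 7529)/(-12179 + √(23 + 10)) = -17134/(-12179 + √33)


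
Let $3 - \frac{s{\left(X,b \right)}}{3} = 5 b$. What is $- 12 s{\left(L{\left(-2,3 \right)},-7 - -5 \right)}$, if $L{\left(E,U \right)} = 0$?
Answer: $-468$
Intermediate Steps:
$s{\left(X,b \right)} = 9 - 15 b$ ($s{\left(X,b \right)} = 9 - 3 \cdot 5 b = 9 - 15 b$)
$- 12 s{\left(L{\left(-2,3 \right)},-7 - -5 \right)} = - 12 \left(9 - 15 \left(-7 - -5\right)\right) = - 12 \left(9 - 15 \left(-7 + 5\right)\right) = - 12 \left(9 - -30\right) = - 12 \left(9 + 30\right) = \left(-12\right) 39 = -468$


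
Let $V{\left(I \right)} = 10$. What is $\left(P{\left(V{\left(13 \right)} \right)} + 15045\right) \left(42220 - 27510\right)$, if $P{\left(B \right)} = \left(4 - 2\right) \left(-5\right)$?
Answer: $221164850$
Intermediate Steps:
$P{\left(B \right)} = -10$ ($P{\left(B \right)} = 2 \left(-5\right) = -10$)
$\left(P{\left(V{\left(13 \right)} \right)} + 15045\right) \left(42220 - 27510\right) = \left(-10 + 15045\right) \left(42220 - 27510\right) = 15035 \cdot 14710 = 221164850$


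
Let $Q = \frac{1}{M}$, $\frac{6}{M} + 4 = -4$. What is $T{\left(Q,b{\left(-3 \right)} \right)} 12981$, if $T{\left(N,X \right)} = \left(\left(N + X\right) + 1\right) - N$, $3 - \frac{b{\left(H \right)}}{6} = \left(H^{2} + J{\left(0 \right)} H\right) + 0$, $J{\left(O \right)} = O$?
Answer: $-454335$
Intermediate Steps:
$M = - \frac{3}{4}$ ($M = \frac{6}{-4 - 4} = \frac{6}{-8} = 6 \left(- \frac{1}{8}\right) = - \frac{3}{4} \approx -0.75$)
$b{\left(H \right)} = 18 - 6 H^{2}$ ($b{\left(H \right)} = 18 - 6 \left(\left(H^{2} + 0 H\right) + 0\right) = 18 - 6 \left(\left(H^{2} + 0\right) + 0\right) = 18 - 6 \left(H^{2} + 0\right) = 18 - 6 H^{2}$)
$Q = - \frac{4}{3}$ ($Q = \frac{1}{- \frac{3}{4}} = - \frac{4}{3} \approx -1.3333$)
$T{\left(N,X \right)} = 1 + X$ ($T{\left(N,X \right)} = \left(1 + N + X\right) - N = 1 + X$)
$T{\left(Q,b{\left(-3 \right)} \right)} 12981 = \left(1 + \left(18 - 6 \left(-3\right)^{2}\right)\right) 12981 = \left(1 + \left(18 - 54\right)\right) 12981 = \left(1 - 36\right) 12981 = \left(-35\right) 12981 = -454335$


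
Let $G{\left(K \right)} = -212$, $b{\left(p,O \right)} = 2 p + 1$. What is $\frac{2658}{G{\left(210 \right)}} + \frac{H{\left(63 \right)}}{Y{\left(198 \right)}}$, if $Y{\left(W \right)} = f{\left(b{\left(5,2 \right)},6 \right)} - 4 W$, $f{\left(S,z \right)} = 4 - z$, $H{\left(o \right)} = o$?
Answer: $- \frac{265476}{21041} \approx -12.617$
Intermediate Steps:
$b{\left(p,O \right)} = 1 + 2 p$
$Y{\left(W \right)} = -2 - 4 W$ ($Y{\left(W \right)} = \left(4 - 6\right) - 4 W = -2 - 4 W$)
$\frac{2658}{G{\left(210 \right)}} + \frac{H{\left(63 \right)}}{Y{\left(198 \right)}} = \frac{2658}{-212} + \frac{63}{-2 - 792} = 2658 \left(- \frac{1}{212}\right) + \frac{63}{-2 - 792} = - \frac{1329}{106} + \frac{63}{-794} = - \frac{1329}{106} + 63 \left(- \frac{1}{794}\right) = - \frac{1329}{106} - \frac{63}{794} = - \frac{265476}{21041}$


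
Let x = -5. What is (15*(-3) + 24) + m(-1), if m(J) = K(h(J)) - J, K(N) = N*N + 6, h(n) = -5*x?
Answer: 611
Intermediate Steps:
h(n) = 25 (h(n) = -5*(-5) = 25)
K(N) = 6 + N**2 (K(N) = N**2 + 6 = 6 + N**2)
m(J) = 631 - J (m(J) = (6 + 25**2) - J = (6 + 625) - J = 631 - J)
(15*(-3) + 24) + m(-1) = (15*(-3) + 24) + (631 - 1*(-1)) = (-45 + 24) + (631 + 1) = -21 + 632 = 611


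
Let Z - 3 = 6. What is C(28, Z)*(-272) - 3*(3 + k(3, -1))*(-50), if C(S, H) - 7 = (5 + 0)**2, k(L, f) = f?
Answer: -8404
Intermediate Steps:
Z = 9 (Z = 3 + 6 = 9)
C(S, H) = 32 (C(S, H) = 7 + (5 + 0)**2 = 7 + 5**2 = 7 + 25 = 32)
C(28, Z)*(-272) - 3*(3 + k(3, -1))*(-50) = 32*(-272) - 3*(3 - 1)*(-50) = -8704 - 3*2*(-50) = -8704 - 6*(-50) = -8704 + 300 = -8404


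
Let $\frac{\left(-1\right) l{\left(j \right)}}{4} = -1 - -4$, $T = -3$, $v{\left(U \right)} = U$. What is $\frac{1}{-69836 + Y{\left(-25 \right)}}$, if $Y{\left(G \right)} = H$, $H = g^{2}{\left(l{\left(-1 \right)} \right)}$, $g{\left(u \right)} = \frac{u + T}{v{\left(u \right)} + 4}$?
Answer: $- \frac{64}{4469279} \approx -1.432 \cdot 10^{-5}$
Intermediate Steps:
$l{\left(j \right)} = -12$ ($l{\left(j \right)} = - 4 \left(-1 - -4\right) = - 4 \left(-1 + 4\right) = \left(-4\right) 3 = -12$)
$g{\left(u \right)} = \frac{-3 + u}{4 + u}$ ($g{\left(u \right)} = \frac{u - 3}{u + 4} = \frac{-3 + u}{4 + u}$)
$H = \frac{225}{64}$ ($H = \left(\frac{-3 - 12}{4 - 12}\right)^{2} = \left(\frac{1}{-8} \left(-15\right)\right)^{2} = \left(\left(- \frac{1}{8}\right) \left(-15\right)\right)^{2} = \left(\frac{15}{8}\right)^{2} = \frac{225}{64} \approx 3.5156$)
$Y{\left(G \right)} = \frac{225}{64}$
$\frac{1}{-69836 + Y{\left(-25 \right)}} = \frac{1}{-69836 + \frac{225}{64}} = \frac{1}{- \frac{4469279}{64}} = - \frac{64}{4469279}$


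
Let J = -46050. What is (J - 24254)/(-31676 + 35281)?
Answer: -70304/3605 ≈ -19.502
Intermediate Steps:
(J - 24254)/(-31676 + 35281) = (-46050 - 24254)/(-31676 + 35281) = -70304/3605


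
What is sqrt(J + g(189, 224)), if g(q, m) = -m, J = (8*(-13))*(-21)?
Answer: 14*sqrt(10) ≈ 44.272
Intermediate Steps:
J = 2184 (J = -104*(-21) = 2184)
sqrt(J + g(189, 224)) = sqrt(2184 - 1*224) = sqrt(2184 - 224) = sqrt(1960) = 14*sqrt(10)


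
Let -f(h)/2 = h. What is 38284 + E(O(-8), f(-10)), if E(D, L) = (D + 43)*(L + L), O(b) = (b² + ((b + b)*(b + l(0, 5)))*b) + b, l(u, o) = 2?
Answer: 11524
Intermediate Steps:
f(h) = -2*h
O(b) = b + b² + 2*b²*(2 + b) (O(b) = (b² + ((b + b)*(b + 2))*b) + b = (b² + ((2*b)*(2 + b))*b) + b = (b² + (2*b*(2 + b))*b) + b = (b² + 2*b²*(2 + b)) + b = b + b² + 2*b²*(2 + b))
E(D, L) = 2*L*(43 + D) (E(D, L) = (43 + D)*(2*L) = 2*L*(43 + D))
38284 + E(O(-8), f(-10)) = 38284 + 2*(-2*(-10))*(43 - 8*(1 + 2*(-8)² + 5*(-8))) = 38284 + 2*20*(43 - 8*(1 + 2*64 - 40)) = 38284 + 2*20*(43 - 8*(1 + 128 - 40)) = 38284 + 2*20*(43 - 8*89) = 38284 + 2*20*(43 - 712) = 38284 + 2*20*(-669) = 38284 - 26760 = 11524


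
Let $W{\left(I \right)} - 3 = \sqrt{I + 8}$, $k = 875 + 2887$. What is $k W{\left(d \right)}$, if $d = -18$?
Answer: $11286 + 3762 i \sqrt{10} \approx 11286.0 + 11896.0 i$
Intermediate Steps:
$k = 3762$
$W{\left(I \right)} = 3 + \sqrt{8 + I}$ ($W{\left(I \right)} = 3 + \sqrt{I + 8} = 3 + \sqrt{8 + I}$)
$k W{\left(d \right)} = 3762 \left(3 + \sqrt{8 - 18}\right) = 3762 \left(3 + \sqrt{-10}\right) = 3762 \left(3 + i \sqrt{10}\right) = 11286 + 3762 i \sqrt{10}$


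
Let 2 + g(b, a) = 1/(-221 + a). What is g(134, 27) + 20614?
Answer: 3998727/194 ≈ 20612.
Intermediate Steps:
g(b, a) = -2 + 1/(-221 + a)
g(134, 27) + 20614 = (443 - 2*27)/(-221 + 27) + 20614 = (443 - 54)/(-194) + 20614 = -1/194*389 + 20614 = -389/194 + 20614 = 3998727/194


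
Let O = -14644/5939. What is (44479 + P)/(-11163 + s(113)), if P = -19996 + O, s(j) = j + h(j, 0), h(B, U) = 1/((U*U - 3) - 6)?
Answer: -118955367/53694499 ≈ -2.2154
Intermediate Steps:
O = -14644/5939 (O = -14644*1/5939 = -14644/5939 ≈ -2.4657)
h(B, U) = 1/(-9 + U**2) (h(B, U) = 1/((U**2 - 3) - 6) = 1/((-3 + U**2) - 6) = 1/(-9 + U**2))
s(j) = -1/9 + j (s(j) = j + 1/(-9 + 0**2) = j + 1/(-9 + 0) = j + 1/(-9) = j - 1/9 = -1/9 + j)
P = -118770888/5939 (P = -19996 - 14644/5939 = -118770888/5939 ≈ -19998.)
(44479 + P)/(-11163 + s(113)) = (44479 - 118770888/5939)/(-11163 + (-1/9 + 113)) = 145389893/(5939*(-11163 + 1016/9)) = 145389893/(5939*(-99451/9)) = (145389893/5939)*(-9/99451) = -118955367/53694499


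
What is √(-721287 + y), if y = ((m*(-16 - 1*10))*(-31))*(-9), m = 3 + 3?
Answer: 3*I*√84979 ≈ 874.54*I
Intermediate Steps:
m = 6
y = -43524 (y = ((6*(-16 - 1*10))*(-31))*(-9) = ((6*(-16 - 10))*(-31))*(-9) = ((6*(-26))*(-31))*(-9) = -156*(-31)*(-9) = 4836*(-9) = -43524)
√(-721287 + y) = √(-721287 - 43524) = √(-764811) = 3*I*√84979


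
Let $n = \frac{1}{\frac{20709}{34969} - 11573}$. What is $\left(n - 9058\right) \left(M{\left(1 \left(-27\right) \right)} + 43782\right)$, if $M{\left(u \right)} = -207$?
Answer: $- \frac{159726383412864975}{404675528} \approx -3.947 \cdot 10^{8}$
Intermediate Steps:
$n = - \frac{34969}{404675528}$ ($n = \frac{1}{20709 \cdot \frac{1}{34969} - 11573} = \frac{1}{\frac{20709}{34969} - 11573} = \frac{1}{- \frac{404675528}{34969}} = - \frac{34969}{404675528} \approx -8.6412 \cdot 10^{-5}$)
$\left(n - 9058\right) \left(M{\left(1 \left(-27\right) \right)} + 43782\right) = \left(- \frac{34969}{404675528} - 9058\right) \left(-207 + 43782\right) = \left(- \frac{3665550967593}{404675528}\right) 43575 = - \frac{159726383412864975}{404675528}$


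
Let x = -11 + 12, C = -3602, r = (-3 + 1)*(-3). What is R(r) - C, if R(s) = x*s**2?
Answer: 3638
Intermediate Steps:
r = 6 (r = -2*(-3) = 6)
x = 1
R(s) = s**2 (R(s) = 1*s**2 = s**2)
R(r) - C = 6**2 - 1*(-3602) = 36 + 3602 = 3638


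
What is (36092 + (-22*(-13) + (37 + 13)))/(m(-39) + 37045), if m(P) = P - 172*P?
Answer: 18214/21857 ≈ 0.83333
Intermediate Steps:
m(P) = -171*P
(36092 + (-22*(-13) + (37 + 13)))/(m(-39) + 37045) = (36092 + (-22*(-13) + (37 + 13)))/(-171*(-39) + 37045) = (36092 + (286 + 50))/(6669 + 37045) = (36092 + 336)/43714 = 36428*(1/43714) = 18214/21857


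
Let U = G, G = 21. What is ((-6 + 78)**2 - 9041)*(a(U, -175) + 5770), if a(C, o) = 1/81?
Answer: -1802649947/81 ≈ -2.2255e+7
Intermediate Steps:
U = 21
a(C, o) = 1/81
((-6 + 78)**2 - 9041)*(a(U, -175) + 5770) = ((-6 + 78)**2 - 9041)*(1/81 + 5770) = (72**2 - 9041)*(467371/81) = (5184 - 9041)*(467371/81) = -3857*467371/81 = -1802649947/81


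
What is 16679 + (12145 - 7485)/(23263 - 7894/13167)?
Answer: 5108772792553/306296027 ≈ 16679.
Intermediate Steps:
16679 + (12145 - 7485)/(23263 - 7894/13167) = 16679 + 4660/(23263 - 7894*1/13167) = 16679 + 4660/(23263 - 7894/13167) = 16679 + 4660/(306296027/13167) = 16679 + 4660*(13167/306296027) = 16679 + 61358220/306296027 = 5108772792553/306296027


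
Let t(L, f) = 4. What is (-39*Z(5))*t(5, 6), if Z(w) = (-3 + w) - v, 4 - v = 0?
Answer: 312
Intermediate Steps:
v = 4 (v = 4 - 1*0 = 4 + 0 = 4)
Z(w) = -7 + w (Z(w) = (-3 + w) - 1*4 = (-3 + w) - 4 = -7 + w)
(-39*Z(5))*t(5, 6) = -39*(-7 + 5)*4 = -39*(-2)*4 = 78*4 = 312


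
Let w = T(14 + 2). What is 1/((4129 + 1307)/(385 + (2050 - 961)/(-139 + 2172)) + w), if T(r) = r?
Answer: 391897/11796046 ≈ 0.033223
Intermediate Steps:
w = 16 (w = 14 + 2 = 16)
1/((4129 + 1307)/(385 + (2050 - 961)/(-139 + 2172)) + w) = 1/((4129 + 1307)/(385 + (2050 - 961)/(-139 + 2172)) + 16) = 1/(5436/(385 + 1089/2033) + 16) = 1/(5436/(783794/2033) + 16) = 1/(5436*(2033/783794) + 16) = 1/(5525694/391897 + 16) = 1/(11796046/391897) = 391897/11796046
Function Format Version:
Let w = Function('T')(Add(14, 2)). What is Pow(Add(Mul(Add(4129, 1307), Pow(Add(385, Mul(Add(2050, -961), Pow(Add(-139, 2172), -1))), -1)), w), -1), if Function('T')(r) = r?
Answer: Rational(391897, 11796046) ≈ 0.033223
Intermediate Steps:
w = 16 (w = Add(14, 2) = 16)
Pow(Add(Mul(Add(4129, 1307), Pow(Add(385, Mul(Add(2050, -961), Pow(Add(-139, 2172), -1))), -1)), w), -1) = Pow(Add(Mul(Add(4129, 1307), Pow(Add(385, Mul(Add(2050, -961), Pow(Add(-139, 2172), -1))), -1)), 16), -1) = Pow(Add(Mul(5436, Pow(Add(385, Mul(1089, Pow(2033, -1))), -1)), 16), -1) = Pow(Add(Mul(5436, Pow(Add(385, Mul(1089, Rational(1, 2033))), -1)), 16), -1) = Pow(Add(Mul(5436, Pow(Add(385, Rational(1089, 2033)), -1)), 16), -1) = Pow(Add(Mul(5436, Pow(Rational(783794, 2033), -1)), 16), -1) = Pow(Add(Mul(5436, Rational(2033, 783794)), 16), -1) = Pow(Add(Rational(5525694, 391897), 16), -1) = Pow(Rational(11796046, 391897), -1) = Rational(391897, 11796046)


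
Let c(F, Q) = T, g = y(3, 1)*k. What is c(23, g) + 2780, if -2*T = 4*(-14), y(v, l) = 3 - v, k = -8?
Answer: 2808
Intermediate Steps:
g = 0 (g = (3 - 1*3)*(-8) = (3 - 3)*(-8) = 0*(-8) = 0)
T = 28 (T = -2*(-14) = -½*(-56) = 28)
c(F, Q) = 28
c(23, g) + 2780 = 28 + 2780 = 2808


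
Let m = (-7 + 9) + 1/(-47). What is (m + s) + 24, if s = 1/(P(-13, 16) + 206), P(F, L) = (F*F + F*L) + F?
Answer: 188081/7238 ≈ 25.985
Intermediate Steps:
m = 93/47 (m = 2 - 1/47 = 93/47 ≈ 1.9787)
P(F, L) = F + F² + F*L (P(F, L) = (F² + F*L) + F = F + F² + F*L)
s = 1/154 (s = 1/(-13*(1 - 13 + 16) + 206) = 1/(-13*4 + 206) = 1/(-52 + 206) = 1/154 ≈ 0.0064935)
(m + s) + 24 = (93/47 + 1/154) + 24 = 14369/7238 + 24 = 188081/7238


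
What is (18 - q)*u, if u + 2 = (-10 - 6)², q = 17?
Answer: 254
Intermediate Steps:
u = 254 (u = -2 + (-10 - 6)² = -2 + (-16)² = -2 + 256 = 254)
(18 - q)*u = (18 - 1*17)*254 = (18 - 17)*254 = 1*254 = 254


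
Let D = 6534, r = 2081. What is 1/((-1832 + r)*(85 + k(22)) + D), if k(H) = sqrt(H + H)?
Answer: 9233/254835519 - 166*sqrt(11)/254835519 ≈ 3.4071e-5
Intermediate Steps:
k(H) = sqrt(2)*sqrt(H) (k(H) = sqrt(2*H) = sqrt(2)*sqrt(H))
1/((-1832 + r)*(85 + k(22)) + D) = 1/((-1832 + 2081)*(85 + sqrt(2)*sqrt(22)) + 6534) = 1/(249*(85 + 2*sqrt(11)) + 6534) = 1/((21165 + 498*sqrt(11)) + 6534) = 1/(27699 + 498*sqrt(11))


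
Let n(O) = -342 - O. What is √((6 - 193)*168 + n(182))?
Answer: 2*I*√7985 ≈ 178.72*I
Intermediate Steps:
√((6 - 193)*168 + n(182)) = √((6 - 193)*168 + (-342 - 1*182)) = √(-187*168 + (-342 - 182)) = √(-31416 - 524) = √(-31940) = 2*I*√7985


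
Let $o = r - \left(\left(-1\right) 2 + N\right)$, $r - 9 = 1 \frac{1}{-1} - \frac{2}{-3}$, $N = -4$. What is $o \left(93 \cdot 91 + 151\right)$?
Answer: $\frac{379016}{3} \approx 1.2634 \cdot 10^{5}$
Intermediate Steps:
$r = \frac{26}{3}$ ($r = 9 + \left(1 \frac{1}{-1} - \frac{2}{-3}\right) = 9 + \left(1 \left(-1\right) - - \frac{2}{3}\right) = 9 + \left(-1 + \frac{2}{3}\right) = 9 - \frac{1}{3} = \frac{26}{3} \approx 8.6667$)
$o = \frac{44}{3}$ ($o = \frac{26}{3} - \left(\left(-1\right) 2 - 4\right) = \frac{26}{3} - \left(-2 - 4\right) = \frac{26}{3} - -6 = \frac{26}{3} + 6 = \frac{44}{3} \approx 14.667$)
$o \left(93 \cdot 91 + 151\right) = \frac{44 \left(93 \cdot 91 + 151\right)}{3} = \frac{44 \left(8463 + 151\right)}{3} = \frac{44}{3} \cdot 8614 = \frac{379016}{3}$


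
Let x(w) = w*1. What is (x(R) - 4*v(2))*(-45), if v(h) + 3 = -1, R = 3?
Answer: -855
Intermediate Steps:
v(h) = -4 (v(h) = -3 - 1 = -4)
x(w) = w
(x(R) - 4*v(2))*(-45) = (3 - 4*(-4))*(-45) = (3 + 16)*(-45) = 19*(-45) = -855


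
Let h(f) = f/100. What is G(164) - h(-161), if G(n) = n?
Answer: 16561/100 ≈ 165.61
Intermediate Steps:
h(f) = f/100 (h(f) = f*(1/100) = f/100)
G(164) - h(-161) = 164 - (-161)/100 = 164 - 1*(-161/100) = 164 + 161/100 = 16561/100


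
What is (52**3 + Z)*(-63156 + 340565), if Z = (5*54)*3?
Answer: 39230625962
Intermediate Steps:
Z = 810 (Z = 270*3 = 810)
(52**3 + Z)*(-63156 + 340565) = (52**3 + 810)*(-63156 + 340565) = (140608 + 810)*277409 = 141418*277409 = 39230625962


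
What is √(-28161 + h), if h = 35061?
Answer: 10*√69 ≈ 83.066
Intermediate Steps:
√(-28161 + h) = √(-28161 + 35061) = √6900 = 10*√69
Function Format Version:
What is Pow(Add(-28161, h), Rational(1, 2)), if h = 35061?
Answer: Mul(10, Pow(69, Rational(1, 2))) ≈ 83.066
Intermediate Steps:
Pow(Add(-28161, h), Rational(1, 2)) = Pow(Add(-28161, 35061), Rational(1, 2)) = Pow(6900, Rational(1, 2)) = Mul(10, Pow(69, Rational(1, 2)))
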